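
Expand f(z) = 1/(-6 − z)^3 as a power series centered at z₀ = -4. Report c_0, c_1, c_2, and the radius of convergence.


Let w = z − z₀, so z = z₀ + w.
Then -6 − z = -6 − (z₀ + w) = (-6 − z₀) − w = -2 − w.
f(z) = 1/(-2 − w)^3 = (1/(-2)^3) · (1 − w/(-2))^{−3}.
By the binomial series (1−u)^{−3} = Σ_{n≥0} C(n+2, 2) u^n for |u|<1, with u = w/(-2):
  c_n = C(n+2, 2) / (-2)^(n+3).
  c_0 = 1/(-2)^3 = -1/8.
  c_1 = 3/(-2)^4 = 3/16.
  c_2 = 6/(-2)^5 = -3/16.
The series is valid for |w/d| < 1, i.e. |z − z₀| < |d|.
Radius of convergence: R = |-6 − z₀| = |-2| = 2 (distance from z₀ to the singularity z = -6).

c_0 = -1/8, c_1 = 3/16, c_2 = -3/16; R = 2.


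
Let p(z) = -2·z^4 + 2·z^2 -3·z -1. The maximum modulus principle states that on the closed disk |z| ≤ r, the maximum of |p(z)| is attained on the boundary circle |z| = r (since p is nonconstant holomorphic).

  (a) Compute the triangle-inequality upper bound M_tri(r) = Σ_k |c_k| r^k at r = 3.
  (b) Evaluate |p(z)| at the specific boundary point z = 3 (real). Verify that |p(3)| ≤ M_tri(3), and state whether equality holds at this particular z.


Coefficients: c_0 = -1, c_1 = -3, c_2 = 2, c_3 = 0, c_4 = -2. Radius r = 3.
Part (a). Triangle bound: M_tri(r) = Σ_k |c_k| r^k
  = |-1|·3^0 + |-3|·3^1 + |2|·3^2 + |0|·3^3 + |-2|·3^4
  = 1 + 9 + 18 + 0 + 162 = 190.
This bounds M(r) := max_{|z|=r} |p(z)| from above; equality holds iff all terms c_k z^k can be made to align in phase at a single z on |z|=r.
Part (b). At z = 3 (real, on the circle |z| = r):
  p(3) = (-1)·3^0 + (-3)·3^1 + (2)·3^2 + (0)·3^3 + (-2)·3^4 = -154.
  |p(3)| = 154.
Check: |p(3)| = 154 ≤ 190 = M_tri(3). ✓ Equality does not hold at z = 3 (the coefficients have mixed signs, so the terms do not all align in phase there).

M_tri(3) = 190; |p(3)| = 154; equality at z=3: no.


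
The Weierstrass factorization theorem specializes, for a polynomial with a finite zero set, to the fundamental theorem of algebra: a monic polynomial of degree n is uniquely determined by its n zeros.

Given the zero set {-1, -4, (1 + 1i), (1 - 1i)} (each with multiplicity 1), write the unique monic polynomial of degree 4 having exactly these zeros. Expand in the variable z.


The polynomial is p(z) = ∏_{α ∈ S} (z − α), where S = {-1, -4, (1 + 1i), (1 - 1i)}.
Expanding the product yields: p(z) = z^4 + 3·z^3 -4·z^2 + 2·z + 8.
Note conjugate pairs combine to real quadratics: (z − (1+1i))(z − (1−1i)) = z² − 2z + 2.
The resulting polynomial has degree 4 and real coefficients as required.

p(z) = z^4 + 3·z^3 -4·z^2 + 2·z + 8.


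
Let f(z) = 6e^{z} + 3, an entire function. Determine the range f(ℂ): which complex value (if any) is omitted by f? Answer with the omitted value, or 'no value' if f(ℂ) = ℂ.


Little Picard bounds the complement of f(ℂ) to at most one point.
e^{z} is never zero on ℂ, so 6·e^{z} takes every value in ℂ ∖ {0}. Adding 3 shifts the range to ℂ ∖ {3}. Thus f omits exactly the value 3.

Omitted value: 3.


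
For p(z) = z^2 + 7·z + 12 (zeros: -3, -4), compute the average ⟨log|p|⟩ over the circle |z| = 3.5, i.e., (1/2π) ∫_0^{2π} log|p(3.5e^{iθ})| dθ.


Zeros: -4, -3; r = 3.5.
Inside |z| < r: -3. Outside (|z| ≥ r): -4.
p(0) = 12, so log|p(0)| = log(12) = 2.4849.
Apply Jensen: I(r) = log|p(0)| + Σ_k log(r/|z_k|), summed over zeros inside |z| < r.
  log(r/|z_k|) for z_k = -3: log(3.5/3) = 0.1542
  Outside zeros (-4) contribute nothing to the Jensen sum.
Sum over inside zeros: 0.1542.
I(r) = log|p(0)| + (inside sum) = 2.4849 + 0.1542 = 2.6391.
Note: since some zeros are outside |z| ≤ r, the simplified n·log(r) form does NOT apply — only the inside zeros contribute.

I(r) ≈ 2.6391.


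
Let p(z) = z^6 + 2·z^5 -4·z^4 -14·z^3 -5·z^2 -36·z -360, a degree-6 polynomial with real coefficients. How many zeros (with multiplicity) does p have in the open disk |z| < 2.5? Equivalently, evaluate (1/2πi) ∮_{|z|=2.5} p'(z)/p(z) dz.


The zeros of p are: (-2 + 2i), (-2 - 2i), -3, 3, (1 + 2i), (1 - 2i).
Their magnitudes are: 2.828, 2.828, 3, 3, 2.236, 2.236.
Zeros with |z| < R = 2.5: (1 + 2i), (1 - 2i).
Count = 2.
By the argument principle, (1/2πi) ∮_{|z|=R} p'(z)/p(z) dz equals exactly this count.

Number of zeros inside |z| < 2.5: 2.


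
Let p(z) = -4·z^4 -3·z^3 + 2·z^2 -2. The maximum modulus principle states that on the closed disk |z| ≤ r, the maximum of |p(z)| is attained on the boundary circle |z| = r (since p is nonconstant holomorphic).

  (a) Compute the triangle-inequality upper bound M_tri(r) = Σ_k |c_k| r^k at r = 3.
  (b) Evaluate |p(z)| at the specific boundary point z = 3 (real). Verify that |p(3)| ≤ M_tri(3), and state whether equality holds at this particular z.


Coefficients: c_0 = -2, c_1 = 0, c_2 = 2, c_3 = -3, c_4 = -4. Radius r = 3.
Part (a). Triangle bound: M_tri(r) = Σ_k |c_k| r^k
  = |-2|·3^0 + |0|·3^1 + |2|·3^2 + |-3|·3^3 + |-4|·3^4
  = 2 + 0 + 18 + 81 + 324 = 425.
This bounds M(r) := max_{|z|=r} |p(z)| from above; equality holds iff all terms c_k z^k can be made to align in phase at a single z on |z|=r.
Part (b). At z = 3 (real, on the circle |z| = r):
  p(3) = (-2)·3^0 + (0)·3^1 + (2)·3^2 + (-3)·3^3 + (-4)·3^4 = -389.
  |p(3)| = 389.
Check: |p(3)| = 389 ≤ 425 = M_tri(3). ✓ Equality does not hold at z = 3 (the coefficients have mixed signs, so the terms do not all align in phase there).

M_tri(3) = 425; |p(3)| = 389; equality at z=3: no.


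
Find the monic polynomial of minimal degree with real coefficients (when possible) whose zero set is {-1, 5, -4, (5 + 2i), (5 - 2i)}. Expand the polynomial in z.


The polynomial is p(z) = ∏_{α ∈ S} (z − α), where S = {-1, 5, -4, (5 + 2i), (5 - 2i)}.
Expanding the product yields: p(z) = z^5 -10·z^4 + 8·z^3 + 190·z^2 -409·z -580.
Note conjugate pairs combine to real quadratics: (z − (5+2i))(z − (5−2i)) = z² − 10z + 29.
The resulting polynomial has degree 5 and real coefficients as required.

p(z) = z^5 -10·z^4 + 8·z^3 + 190·z^2 -409·z -580.


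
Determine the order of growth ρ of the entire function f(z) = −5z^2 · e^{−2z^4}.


M(r) = max_{|z|=r} |-5|·|z|^2·|e^{−2z^4}| = 5·r^2 · e^{2r^4} (the factors attain their maxima compatibly on |z|=r). Then log M(r) = log 5 + 2·log r + 2r^4, dominated by the last term, so log log M(r) ~ 4·log r. The polynomial factor -5z^2 contributes only a log r term and does not affect the order. ρ = 4.
Therefore ρ = 4.

Order ρ = 4.


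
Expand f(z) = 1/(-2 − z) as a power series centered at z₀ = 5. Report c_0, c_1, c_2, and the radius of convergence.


Let w = z − z₀, so z = z₀ + w.
Then -2 − z = -2 − (z₀ + w) = (-2 − z₀) − w = -7 − w.
f(z) = 1/(-7 − w) = (1/(-7)) · 1/(1 − w/(-7)) = Σ_{n≥0} w^n / (-7)^(n+1).
So c_n = 1/(-7)^(n+1):
  c_0 = 1/(-7)^1 = -1/7.
  c_1 = 1/(-7)^2 = 1/49.
  c_2 = 1/(-7)^3 = -1/343.
The series is valid for |w/d| < 1, i.e. |z − z₀| < |d|.
Radius of convergence: R = |-2 − z₀| = |-7| = 7 (distance from z₀ to the singularity z = -2).

c_0 = -1/7, c_1 = 1/49, c_2 = -1/343; R = 7.


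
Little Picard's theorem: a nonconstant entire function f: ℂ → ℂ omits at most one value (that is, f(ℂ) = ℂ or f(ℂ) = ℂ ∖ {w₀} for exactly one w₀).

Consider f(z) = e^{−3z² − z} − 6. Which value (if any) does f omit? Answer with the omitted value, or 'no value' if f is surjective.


Little Picard bounds the complement of f(ℂ) to at most one point.
The exponent g(z) = −3z² − z is a nonconstant polynomial, hence surjective onto ℂ. So e^{g(z)} takes every value in {e^w : w ∈ ℂ} = ℂ ∖ {0}. Adding -6 shifts the range to ℂ ∖ {-6}. f omits exactly -6.

Omitted value: -6.


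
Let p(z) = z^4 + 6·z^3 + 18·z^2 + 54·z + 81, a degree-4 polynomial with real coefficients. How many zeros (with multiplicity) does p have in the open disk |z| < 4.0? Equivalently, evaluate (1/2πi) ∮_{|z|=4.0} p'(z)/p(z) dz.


The zeros of p are: -3, (0 + 3i), (0 - 3i), -3.
Their magnitudes are: 3, 3, 3, 3.
Zeros with |z| < R = 4.0: -3, (0 + 3i), (0 - 3i), -3.
Count = 4.
By the argument principle, (1/2πi) ∮_{|z|=R} p'(z)/p(z) dz equals exactly this count.

Number of zeros inside |z| < 4.0: 4.


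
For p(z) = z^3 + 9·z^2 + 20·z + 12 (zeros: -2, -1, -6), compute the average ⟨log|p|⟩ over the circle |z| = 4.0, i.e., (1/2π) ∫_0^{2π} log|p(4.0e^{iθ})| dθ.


Zeros: -6, -2, -1; r = 4.0.
Inside |z| < r: -2, -1. Outside (|z| ≥ r): -6.
p(0) = 12, so log|p(0)| = log(12) = 2.4849.
Apply Jensen: I(r) = log|p(0)| + Σ_k log(r/|z_k|), summed over zeros inside |z| < r.
  log(r/|z_k|) for z_k = -2: log(4.0/2) = 0.6931
  log(r/|z_k|) for z_k = -1: log(4.0/1) = 1.3863
  Outside zeros (-6) contribute nothing to the Jensen sum.
Sum over inside zeros: 2.0794.
I(r) = log|p(0)| + (inside sum) = 2.4849 + 2.0794 = 4.5643.
Note: since some zeros are outside |z| ≤ r, the simplified n·log(r) form does NOT apply — only the inside zeros contribute.

I(r) ≈ 4.5643.


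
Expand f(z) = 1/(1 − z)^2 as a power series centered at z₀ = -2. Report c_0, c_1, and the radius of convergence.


Let w = z − z₀, so z = z₀ + w.
Then 1 − z = 1 − (z₀ + w) = (1 − z₀) − w = 3 − w.
f(z) = 1/(3 − w)^2 = (1/(3)^2) · (1 − w/(3))^{−2}.
By the binomial series (1−u)^{−2} = Σ_{n≥0} C(n+1, 1) u^n for |u|<1, with u = w/(3):
  c_n = C(n+1, 1) / (3)^(n+2).
  c_0 = 1/(3)^2 = 1/9.
  c_1 = 2/(3)^3 = 2/27.
The series is valid for |w/d| < 1, i.e. |z − z₀| < |d|.
Radius of convergence: R = |1 − z₀| = |3| = 3 (distance from z₀ to the singularity z = 1).

c_0 = 1/9, c_1 = 2/27; R = 3.


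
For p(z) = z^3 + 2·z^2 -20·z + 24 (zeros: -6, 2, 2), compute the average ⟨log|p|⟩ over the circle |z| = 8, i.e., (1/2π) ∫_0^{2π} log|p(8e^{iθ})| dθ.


Zeros: -6, 2, 2; r = 8.
Inside |z| < r: -6, 2, 2. Outside (|z| ≥ r): ∅.
p(0) = 24, so log|p(0)| = log(24) = 3.1781.
Apply Jensen: I(r) = log|p(0)| + Σ_k log(r/|z_k|), summed over zeros inside |z| < r.
  log(r/|z_k|) for z_k = -6: log(8/6) = 0.2877
  log(r/|z_k|) for z_k = 2: log(8/2) = 1.3863
  log(r/|z_k|) for z_k = 2: log(8/2) = 1.3863
Sum over inside zeros: 3.0603.
I(r) = log|p(0)| + (inside sum) = 3.1781 + 3.0603 = 6.2383.
Closed form (all zeros inside, monic): I(r) = n·log(r) = 3·log(8) = 6.2383. ✓

I(r) ≈ 6.2383.


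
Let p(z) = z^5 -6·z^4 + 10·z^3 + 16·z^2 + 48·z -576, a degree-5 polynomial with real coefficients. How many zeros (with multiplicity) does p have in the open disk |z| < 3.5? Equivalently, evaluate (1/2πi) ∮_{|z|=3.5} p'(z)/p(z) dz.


The zeros of p are: (3 + 3i), (3 - 3i), 4, (-2 + 2i), (-2 - 2i).
Their magnitudes are: 4.243, 4.243, 4, 2.828, 2.828.
Zeros with |z| < R = 3.5: (-2 + 2i), (-2 - 2i).
Count = 2.
By the argument principle, (1/2πi) ∮_{|z|=R} p'(z)/p(z) dz equals exactly this count.

Number of zeros inside |z| < 3.5: 2.


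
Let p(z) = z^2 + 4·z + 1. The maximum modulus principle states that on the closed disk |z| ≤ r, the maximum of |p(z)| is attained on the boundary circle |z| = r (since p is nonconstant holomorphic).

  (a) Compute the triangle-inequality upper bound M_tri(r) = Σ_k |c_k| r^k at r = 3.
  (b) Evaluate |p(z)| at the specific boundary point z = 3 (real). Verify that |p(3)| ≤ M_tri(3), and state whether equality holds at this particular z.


Coefficients: c_0 = 1, c_1 = 4, c_2 = 1. Radius r = 3.
Part (a). Triangle bound: M_tri(r) = Σ_k |c_k| r^k
  = |1|·3^0 + |4|·3^1 + |1|·3^2
  = 1 + 12 + 9 = 22.
This bounds M(r) := max_{|z|=r} |p(z)| from above; equality holds iff all terms c_k z^k can be made to align in phase at a single z on |z|=r.
Part (b). At z = 3 (real, on the circle |z| = r):
  p(3) = (1)·3^0 + (4)·3^1 + (1)·3^2 = 22.
  |p(3)| = 22.
Since all nonzero coefficients share the same sign, |p(3)| = 22 = M_tri(3); the triangle bound is attained at z = 3, so in fact M(r) = 22.

M_tri(3) = 22; |p(3)| = 22; equality at z=3: yes.


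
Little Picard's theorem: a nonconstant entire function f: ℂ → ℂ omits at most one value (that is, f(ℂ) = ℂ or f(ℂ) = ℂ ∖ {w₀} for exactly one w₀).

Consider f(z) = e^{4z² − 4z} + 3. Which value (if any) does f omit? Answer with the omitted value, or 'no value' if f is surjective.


Little Picard bounds the complement of f(ℂ) to at most one point.
The exponent g(z) = 4z² − 4z is a nonconstant polynomial, hence surjective onto ℂ. So e^{g(z)} takes every value in {e^w : w ∈ ℂ} = ℂ ∖ {0}. Adding 3 shifts the range to ℂ ∖ {3}. f omits exactly 3.

Omitted value: 3.


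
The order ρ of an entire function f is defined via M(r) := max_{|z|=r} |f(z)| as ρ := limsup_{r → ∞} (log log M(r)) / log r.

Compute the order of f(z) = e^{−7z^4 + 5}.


|e^{−7z^4 + 5}| = e^{Re(-7·z^4) + 5} ≤ e^{7|z|^4 + 5} = e^{7r^4 + 5} on |z| = r, so ρ ≤ 4. Choosing z on |z|=r so that -7·z^4 is real positive (always possible by picking arg z appropriately) gives |f(z)| = e^{7r^4 + 5}, matching the bound. The additive constant 5 does not affect log log M(r) ~ 4·log r. Hence ρ = 4.
Therefore ρ = 4.

Order ρ = 4.


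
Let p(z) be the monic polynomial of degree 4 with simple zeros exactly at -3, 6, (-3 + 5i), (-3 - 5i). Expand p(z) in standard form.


The polynomial is p(z) = ∏_{α ∈ S} (z − α), where S = {-3, 6, (-3 + 5i), (-3 - 5i)}.
Expanding the product yields: p(z) = z^4 + 3·z^3 -2·z^2 -210·z -612.
Note conjugate pairs combine to real quadratics: (z − (-3+5i))(z − (-3−5i)) = z² + 6z + 34.
The resulting polynomial has degree 4 and real coefficients as required.

p(z) = z^4 + 3·z^3 -2·z^2 -210·z -612.


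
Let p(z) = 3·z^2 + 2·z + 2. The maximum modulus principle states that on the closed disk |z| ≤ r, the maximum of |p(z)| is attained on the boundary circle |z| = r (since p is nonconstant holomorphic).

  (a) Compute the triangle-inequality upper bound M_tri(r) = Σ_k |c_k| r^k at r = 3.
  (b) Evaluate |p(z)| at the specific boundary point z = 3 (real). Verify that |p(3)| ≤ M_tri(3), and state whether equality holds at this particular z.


Coefficients: c_0 = 2, c_1 = 2, c_2 = 3. Radius r = 3.
Part (a). Triangle bound: M_tri(r) = Σ_k |c_k| r^k
  = |2|·3^0 + |2|·3^1 + |3|·3^2
  = 2 + 6 + 27 = 35.
This bounds M(r) := max_{|z|=r} |p(z)| from above; equality holds iff all terms c_k z^k can be made to align in phase at a single z on |z|=r.
Part (b). At z = 3 (real, on the circle |z| = r):
  p(3) = (2)·3^0 + (2)·3^1 + (3)·3^2 = 35.
  |p(3)| = 35.
Since all nonzero coefficients share the same sign, |p(3)| = 35 = M_tri(3); the triangle bound is attained at z = 3, so in fact M(r) = 35.

M_tri(3) = 35; |p(3)| = 35; equality at z=3: yes.


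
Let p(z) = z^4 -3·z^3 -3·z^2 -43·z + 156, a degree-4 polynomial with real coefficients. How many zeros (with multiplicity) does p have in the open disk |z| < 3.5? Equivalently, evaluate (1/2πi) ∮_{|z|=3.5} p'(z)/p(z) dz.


The zeros of p are: 4, (-2 + 3i), (-2 - 3i), 3.
Their magnitudes are: 4, 3.606, 3.606, 3.
Zeros with |z| < R = 3.5: 3.
Count = 1.
By the argument principle, (1/2πi) ∮_{|z|=R} p'(z)/p(z) dz equals exactly this count.

Number of zeros inside |z| < 3.5: 1.


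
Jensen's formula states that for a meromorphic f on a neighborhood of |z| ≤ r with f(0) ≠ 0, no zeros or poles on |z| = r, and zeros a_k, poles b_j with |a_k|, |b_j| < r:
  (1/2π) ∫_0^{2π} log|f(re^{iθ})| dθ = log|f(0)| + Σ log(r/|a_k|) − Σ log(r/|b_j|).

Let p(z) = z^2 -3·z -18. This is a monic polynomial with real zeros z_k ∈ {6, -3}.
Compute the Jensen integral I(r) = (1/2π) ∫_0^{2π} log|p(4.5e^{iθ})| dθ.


Zeros: -3, 6; r = 4.5.
Inside |z| < r: -3. Outside (|z| ≥ r): 6.
p(0) = -18, so log|p(0)| = log(18) = 2.8904.
Apply Jensen: I(r) = log|p(0)| + Σ_k log(r/|z_k|), summed over zeros inside |z| < r.
  log(r/|z_k|) for z_k = -3: log(4.5/3) = 0.4055
  Outside zeros (6) contribute nothing to the Jensen sum.
Sum over inside zeros: 0.4055.
I(r) = log|p(0)| + (inside sum) = 2.8904 + 0.4055 = 3.2958.
Note: since some zeros are outside |z| ≤ r, the simplified n·log(r) form does NOT apply — only the inside zeros contribute.

I(r) ≈ 3.2958.


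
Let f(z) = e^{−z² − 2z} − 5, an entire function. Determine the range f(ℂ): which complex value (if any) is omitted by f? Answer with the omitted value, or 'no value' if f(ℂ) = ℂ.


Little Picard bounds the complement of f(ℂ) to at most one point.
The exponent g(z) = −z² − 2z is a nonconstant polynomial, hence surjective onto ℂ. So e^{g(z)} takes every value in {e^w : w ∈ ℂ} = ℂ ∖ {0}. Adding -5 shifts the range to ℂ ∖ {-5}. f omits exactly -5.

Omitted value: -5.


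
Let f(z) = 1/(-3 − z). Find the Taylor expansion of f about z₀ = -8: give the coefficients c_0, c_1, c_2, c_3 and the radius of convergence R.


Let w = z − z₀, so z = z₀ + w.
Then -3 − z = -3 − (z₀ + w) = (-3 − z₀) − w = 5 − w.
f(z) = 1/(5 − w) = (1/(5)) · 1/(1 − w/(5)) = Σ_{n≥0} w^n / (5)^(n+1).
So c_n = 1/(5)^(n+1):
  c_0 = 1/(5)^1 = 1/5.
  c_1 = 1/(5)^2 = 1/25.
  c_2 = 1/(5)^3 = 1/125.
  c_3 = 1/(5)^4 = 1/625.
The series is valid for |w/d| < 1, i.e. |z − z₀| < |d|.
Radius of convergence: R = |-3 − z₀| = |5| = 5 (distance from z₀ to the singularity z = -3).

c_0 = 1/5, c_1 = 1/25, c_2 = 1/125, c_3 = 1/625; R = 5.


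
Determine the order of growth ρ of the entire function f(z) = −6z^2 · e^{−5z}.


M(r) = max_{|z|=r} |-6|·|z|^2·|e^{−5z}| = 6·r^2 · e^{5r^1} (the factors attain their maxima compatibly on |z|=r). Then log M(r) = log 6 + 2·log r + 5r^1, dominated by the last term, so log log M(r) ~ 1·log r. The polynomial factor -6z^2 contributes only a log r term and does not affect the order. ρ = 1.
Therefore ρ = 1.

Order ρ = 1.


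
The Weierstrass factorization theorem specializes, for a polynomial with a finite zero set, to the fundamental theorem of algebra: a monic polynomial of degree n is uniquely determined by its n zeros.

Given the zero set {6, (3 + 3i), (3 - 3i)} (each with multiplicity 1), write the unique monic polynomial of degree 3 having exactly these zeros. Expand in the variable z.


The polynomial is p(z) = ∏_{α ∈ S} (z − α), where S = {6, (3 + 3i), (3 - 3i)}.
Expanding the product yields: p(z) = z^3 -12·z^2 + 54·z -108.
Note conjugate pairs combine to real quadratics: (z − (3+3i))(z − (3−3i)) = z² − 6z + 18.
The resulting polynomial has degree 3 and real coefficients as required.

p(z) = z^3 -12·z^2 + 54·z -108.


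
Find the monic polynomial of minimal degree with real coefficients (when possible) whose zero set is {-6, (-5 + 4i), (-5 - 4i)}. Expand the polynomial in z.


The polynomial is p(z) = ∏_{α ∈ S} (z − α), where S = {-6, (-5 + 4i), (-5 - 4i)}.
Expanding the product yields: p(z) = z^3 + 16·z^2 + 101·z + 246.
Note conjugate pairs combine to real quadratics: (z − (-5+4i))(z − (-5−4i)) = z² + 10z + 41.
The resulting polynomial has degree 3 and real coefficients as required.

p(z) = z^3 + 16·z^2 + 101·z + 246.


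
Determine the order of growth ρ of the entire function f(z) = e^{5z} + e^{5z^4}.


Each summand is entire of order 1 and 4 respectively (as in the single-exponential case). The order of a sum is at most the max of the orders, so ρ ≤ 4. For the lower bound: on |z|=r choose arg z so that 5z^4 is real positive; then |e^{5z^4}| = e^{5r^4} while |e^{5z}| ≤ e^{5r^1} = o(e^{5r^4}). So |f| ≥ e^{5r^4}(1 − o(1)) and ρ ≥ 4. Hence ρ = max(1, 4) = 4.
Therefore ρ = 4.

Order ρ = 4.


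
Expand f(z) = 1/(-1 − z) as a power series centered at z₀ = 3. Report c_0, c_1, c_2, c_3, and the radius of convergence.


Let w = z − z₀, so z = z₀ + w.
Then -1 − z = -1 − (z₀ + w) = (-1 − z₀) − w = -4 − w.
f(z) = 1/(-4 − w) = (1/(-4)) · 1/(1 − w/(-4)) = Σ_{n≥0} w^n / (-4)^(n+1).
So c_n = 1/(-4)^(n+1):
  c_0 = 1/(-4)^1 = -1/4.
  c_1 = 1/(-4)^2 = 1/16.
  c_2 = 1/(-4)^3 = -1/64.
  c_3 = 1/(-4)^4 = 1/256.
The series is valid for |w/d| < 1, i.e. |z − z₀| < |d|.
Radius of convergence: R = |-1 − z₀| = |-4| = 4 (distance from z₀ to the singularity z = -1).

c_0 = -1/4, c_1 = 1/16, c_2 = -1/64, c_3 = 1/256; R = 4.


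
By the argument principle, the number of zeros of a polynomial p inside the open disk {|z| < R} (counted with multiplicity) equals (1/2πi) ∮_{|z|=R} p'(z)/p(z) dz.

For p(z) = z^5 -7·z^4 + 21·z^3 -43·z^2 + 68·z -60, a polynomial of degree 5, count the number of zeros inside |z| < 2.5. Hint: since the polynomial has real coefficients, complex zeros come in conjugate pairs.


The zeros of p are: (0 + 2i), (0 - 2i), (2 + 1i), (2 - 1i), 3.
Their magnitudes are: 2, 2, 2.236, 2.236, 3.
Zeros with |z| < R = 2.5: (0 + 2i), (0 - 2i), (2 + 1i), (2 - 1i).
Count = 4.
By the argument principle, (1/2πi) ∮_{|z|=R} p'(z)/p(z) dz equals exactly this count.

Number of zeros inside |z| < 2.5: 4.


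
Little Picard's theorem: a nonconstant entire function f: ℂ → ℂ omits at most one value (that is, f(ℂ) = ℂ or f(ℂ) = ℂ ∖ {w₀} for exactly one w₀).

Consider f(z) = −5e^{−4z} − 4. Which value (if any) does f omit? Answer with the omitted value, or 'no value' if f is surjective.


Little Picard bounds the complement of f(ℂ) to at most one point.
e^{−4z} is never zero on ℂ, so -5·e^{−4z} takes every value in ℂ ∖ {0}. Adding -4 shifts the range to ℂ ∖ {-4}. Thus f omits exactly the value -4.

Omitted value: -4.


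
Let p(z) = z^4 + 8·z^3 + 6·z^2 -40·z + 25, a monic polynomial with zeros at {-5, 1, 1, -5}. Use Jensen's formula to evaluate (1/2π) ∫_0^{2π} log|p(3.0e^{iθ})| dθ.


Zeros: -5, -5, 1, 1; r = 3.0.
Inside |z| < r: 1, 1. Outside (|z| ≥ r): -5, -5.
p(0) = 25, so log|p(0)| = log(25) = 3.2189.
Apply Jensen: I(r) = log|p(0)| + Σ_k log(r/|z_k|), summed over zeros inside |z| < r.
  log(r/|z_k|) for z_k = 1: log(3.0/1) = 1.0986
  log(r/|z_k|) for z_k = 1: log(3.0/1) = 1.0986
  Outside zeros (-5, -5) contribute nothing to the Jensen sum.
Sum over inside zeros: 2.1972.
I(r) = log|p(0)| + (inside sum) = 3.2189 + 2.1972 = 5.4161.
Note: since some zeros are outside |z| ≤ r, the simplified n·log(r) form does NOT apply — only the inside zeros contribute.

I(r) ≈ 5.4161.


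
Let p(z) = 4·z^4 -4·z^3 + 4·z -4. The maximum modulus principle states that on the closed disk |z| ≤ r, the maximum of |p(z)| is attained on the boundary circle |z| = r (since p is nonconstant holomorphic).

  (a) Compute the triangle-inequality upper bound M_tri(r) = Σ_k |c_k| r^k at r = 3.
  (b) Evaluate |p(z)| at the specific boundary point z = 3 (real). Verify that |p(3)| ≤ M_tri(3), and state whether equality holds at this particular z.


Coefficients: c_0 = -4, c_1 = 4, c_2 = 0, c_3 = -4, c_4 = 4. Radius r = 3.
Part (a). Triangle bound: M_tri(r) = Σ_k |c_k| r^k
  = |-4|·3^0 + |4|·3^1 + |0|·3^2 + |-4|·3^3 + |4|·3^4
  = 4 + 12 + 0 + 108 + 324 = 448.
This bounds M(r) := max_{|z|=r} |p(z)| from above; equality holds iff all terms c_k z^k can be made to align in phase at a single z on |z|=r.
Part (b). At z = 3 (real, on the circle |z| = r):
  p(3) = (-4)·3^0 + (4)·3^1 + (0)·3^2 + (-4)·3^3 + (4)·3^4 = 224.
  |p(3)| = 224.
Check: |p(3)| = 224 ≤ 448 = M_tri(3). ✓ Equality does not hold at z = 3 (the coefficients have mixed signs, so the terms do not all align in phase there).

M_tri(3) = 448; |p(3)| = 224; equality at z=3: no.


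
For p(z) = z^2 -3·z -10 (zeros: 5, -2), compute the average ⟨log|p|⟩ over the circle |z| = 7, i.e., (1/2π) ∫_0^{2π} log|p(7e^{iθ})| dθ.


Zeros: -2, 5; r = 7.
Inside |z| < r: -2, 5. Outside (|z| ≥ r): ∅.
p(0) = -10, so log|p(0)| = log(10) = 2.3026.
Apply Jensen: I(r) = log|p(0)| + Σ_k log(r/|z_k|), summed over zeros inside |z| < r.
  log(r/|z_k|) for z_k = 5: log(7/5) = 0.3365
  log(r/|z_k|) for z_k = -2: log(7/2) = 1.2528
Sum over inside zeros: 1.5892.
I(r) = log|p(0)| + (inside sum) = 2.3026 + 1.5892 = 3.8918.
Closed form (all zeros inside, monic): I(r) = n·log(r) = 2·log(7) = 3.8918. ✓

I(r) ≈ 3.8918.


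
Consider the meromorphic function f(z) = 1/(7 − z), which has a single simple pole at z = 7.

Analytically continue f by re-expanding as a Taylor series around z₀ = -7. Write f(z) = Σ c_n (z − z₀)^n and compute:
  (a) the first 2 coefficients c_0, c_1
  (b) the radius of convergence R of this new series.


Let w = z − z₀, so z = z₀ + w.
Then 7 − z = 7 − (z₀ + w) = (7 − z₀) − w = 14 − w.
f(z) = 1/(14 − w) = (1/(14)) · 1/(1 − w/(14)) = Σ_{n≥0} w^n / (14)^(n+1).
So c_n = 1/(14)^(n+1):
  c_0 = 1/(14)^1 = 1/14.
  c_1 = 1/(14)^2 = 1/196.
The series is valid for |w/d| < 1, i.e. |z − z₀| < |d|.
Radius of convergence: R = |7 − z₀| = |14| = 14 (distance from z₀ to the singularity z = 7).

c_0 = 1/14, c_1 = 1/196; R = 14.


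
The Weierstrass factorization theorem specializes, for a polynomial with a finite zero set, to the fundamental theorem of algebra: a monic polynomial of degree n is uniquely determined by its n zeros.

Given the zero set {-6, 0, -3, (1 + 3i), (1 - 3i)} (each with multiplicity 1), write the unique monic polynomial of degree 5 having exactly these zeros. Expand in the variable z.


The polynomial is p(z) = ∏_{α ∈ S} (z − α), where S = {-6, 0, -3, (1 + 3i), (1 - 3i)}.
Expanding the product yields: p(z) = z^5 + 7·z^4 + 10·z^3 + 54·z^2 + 180·z.
Note conjugate pairs combine to real quadratics: (z − (1+3i))(z − (1−3i)) = z² − 2z + 10.
The resulting polynomial has degree 5 and real coefficients as required.

p(z) = z^5 + 7·z^4 + 10·z^3 + 54·z^2 + 180·z.


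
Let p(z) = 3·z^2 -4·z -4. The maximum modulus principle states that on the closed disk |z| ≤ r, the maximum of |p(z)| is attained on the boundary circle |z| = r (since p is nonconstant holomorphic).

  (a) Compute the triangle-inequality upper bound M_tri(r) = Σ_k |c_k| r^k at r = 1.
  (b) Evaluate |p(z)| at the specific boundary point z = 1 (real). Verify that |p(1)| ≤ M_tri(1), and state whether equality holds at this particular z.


Coefficients: c_0 = -4, c_1 = -4, c_2 = 3. Radius r = 1.
Part (a). Triangle bound: M_tri(r) = Σ_k |c_k| r^k
  = |-4|·1^0 + |-4|·1^1 + |3|·1^2
  = 4 + 4 + 3 = 11.
This bounds M(r) := max_{|z|=r} |p(z)| from above; equality holds iff all terms c_k z^k can be made to align in phase at a single z on |z|=r.
Part (b). At z = 1 (real, on the circle |z| = r):
  p(1) = (-4)·1^0 + (-4)·1^1 + (3)·1^2 = -5.
  |p(1)| = 5.
Check: |p(1)| = 5 ≤ 11 = M_tri(1). ✓ Equality does not hold at z = 1 (the coefficients have mixed signs, so the terms do not all align in phase there).

M_tri(1) = 11; |p(1)| = 5; equality at z=1: no.


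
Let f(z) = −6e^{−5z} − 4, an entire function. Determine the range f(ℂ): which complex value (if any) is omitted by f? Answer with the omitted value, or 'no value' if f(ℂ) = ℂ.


Little Picard bounds the complement of f(ℂ) to at most one point.
e^{−5z} is never zero on ℂ, so -6·e^{−5z} takes every value in ℂ ∖ {0}. Adding -4 shifts the range to ℂ ∖ {-4}. Thus f omits exactly the value -4.

Omitted value: -4.


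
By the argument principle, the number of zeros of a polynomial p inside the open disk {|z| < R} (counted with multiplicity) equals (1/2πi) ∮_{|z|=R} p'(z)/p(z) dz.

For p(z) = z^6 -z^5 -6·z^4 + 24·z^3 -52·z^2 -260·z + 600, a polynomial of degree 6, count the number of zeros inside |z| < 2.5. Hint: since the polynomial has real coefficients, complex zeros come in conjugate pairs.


The zeros of p are: 2, 3, (1 + 3i), (1 - 3i), (-3 + 1i), (-3 - 1i).
Their magnitudes are: 2, 3, 3.162, 3.162, 3.162, 3.162.
Zeros with |z| < R = 2.5: 2.
Count = 1.
By the argument principle, (1/2πi) ∮_{|z|=R} p'(z)/p(z) dz equals exactly this count.

Number of zeros inside |z| < 2.5: 1.


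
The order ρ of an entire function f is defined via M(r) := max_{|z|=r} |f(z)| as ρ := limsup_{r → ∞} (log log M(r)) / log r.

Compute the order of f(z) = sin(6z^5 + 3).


Write sin(w) = (e^{iw} ± e^{−iw})/(2 or 2i), so |sin(w)| ≤ e^{|w|}. With w = 6z^5 + 3, |w| ≤ 6r^5 + 3 on |z|=r, giving M(r) ≤ e^{6r^5 + 3} and ρ ≤ 5. For the lower bound, choose z on |z|=r with 6z^5 purely imaginary of modulus 6r^5; then |sin(6z^5 + 3)| grows like e^{6r^5}/2, so ρ ≥ 5. Hence ρ = 5.
Therefore ρ = 5.

Order ρ = 5.


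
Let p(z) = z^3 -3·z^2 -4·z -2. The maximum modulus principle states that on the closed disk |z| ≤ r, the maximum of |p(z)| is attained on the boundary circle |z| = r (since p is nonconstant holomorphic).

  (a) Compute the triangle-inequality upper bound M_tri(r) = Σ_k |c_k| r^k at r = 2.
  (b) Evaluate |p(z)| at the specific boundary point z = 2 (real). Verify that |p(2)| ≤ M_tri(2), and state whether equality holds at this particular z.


Coefficients: c_0 = -2, c_1 = -4, c_2 = -3, c_3 = 1. Radius r = 2.
Part (a). Triangle bound: M_tri(r) = Σ_k |c_k| r^k
  = |-2|·2^0 + |-4|·2^1 + |-3|·2^2 + |1|·2^3
  = 2 + 8 + 12 + 8 = 30.
This bounds M(r) := max_{|z|=r} |p(z)| from above; equality holds iff all terms c_k z^k can be made to align in phase at a single z on |z|=r.
Part (b). At z = 2 (real, on the circle |z| = r):
  p(2) = (-2)·2^0 + (-4)·2^1 + (-3)·2^2 + (1)·2^3 = -14.
  |p(2)| = 14.
Check: |p(2)| = 14 ≤ 30 = M_tri(2). ✓ Equality does not hold at z = 2 (the coefficients have mixed signs, so the terms do not all align in phase there).

M_tri(2) = 30; |p(2)| = 14; equality at z=2: no.


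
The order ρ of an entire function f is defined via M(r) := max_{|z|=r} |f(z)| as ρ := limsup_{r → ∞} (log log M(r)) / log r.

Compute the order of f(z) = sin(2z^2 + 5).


Write sin(w) = (e^{iw} ± e^{−iw})/(2 or 2i), so |sin(w)| ≤ e^{|w|}. With w = 2z^2 + 5, |w| ≤ 2r^2 + 5 on |z|=r, giving M(r) ≤ e^{2r^2 + 5} and ρ ≤ 2. For the lower bound, choose z on |z|=r with 2z^2 purely imaginary of modulus 2r^2; then |sin(2z^2 + 5)| grows like e^{2r^2}/2, so ρ ≥ 2. Hence ρ = 2.
Therefore ρ = 2.

Order ρ = 2.


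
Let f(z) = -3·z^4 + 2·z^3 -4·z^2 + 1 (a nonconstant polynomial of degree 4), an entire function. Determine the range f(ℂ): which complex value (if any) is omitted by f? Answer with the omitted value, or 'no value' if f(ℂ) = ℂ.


Little Picard bounds the complement of f(ℂ) to at most one point.
For every w ∈ ℂ, the equation p(z) − w = 0 is a nonconstant polynomial in z and hence has at least one root by the fundamental theorem of algebra. So p is surjective onto ℂ, omitting no value.

Omitted value: no value.


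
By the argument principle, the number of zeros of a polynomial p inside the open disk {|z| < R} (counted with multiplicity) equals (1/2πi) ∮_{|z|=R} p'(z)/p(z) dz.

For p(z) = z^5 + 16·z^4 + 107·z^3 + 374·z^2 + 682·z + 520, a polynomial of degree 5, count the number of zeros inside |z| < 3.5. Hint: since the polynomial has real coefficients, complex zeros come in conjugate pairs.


The zeros of p are: -4, (-3 + 1i), (-3 - 1i), (-3 + 2i), (-3 - 2i).
Their magnitudes are: 4, 3.162, 3.162, 3.606, 3.606.
Zeros with |z| < R = 3.5: (-3 + 1i), (-3 - 1i).
Count = 2.
By the argument principle, (1/2πi) ∮_{|z|=R} p'(z)/p(z) dz equals exactly this count.

Number of zeros inside |z| < 3.5: 2.


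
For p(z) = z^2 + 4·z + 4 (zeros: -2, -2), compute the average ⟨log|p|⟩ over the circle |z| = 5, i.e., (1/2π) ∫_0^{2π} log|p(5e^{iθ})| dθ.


Zeros: -2, -2; r = 5.
Inside |z| < r: -2, -2. Outside (|z| ≥ r): ∅.
p(0) = 4, so log|p(0)| = log(4) = 1.3863.
Apply Jensen: I(r) = log|p(0)| + Σ_k log(r/|z_k|), summed over zeros inside |z| < r.
  log(r/|z_k|) for z_k = -2: log(5/2) = 0.9163
  log(r/|z_k|) for z_k = -2: log(5/2) = 0.9163
Sum over inside zeros: 1.8326.
I(r) = log|p(0)| + (inside sum) = 1.3863 + 1.8326 = 3.2189.
Closed form (all zeros inside, monic): I(r) = n·log(r) = 2·log(5) = 3.2189. ✓

I(r) ≈ 3.2189.


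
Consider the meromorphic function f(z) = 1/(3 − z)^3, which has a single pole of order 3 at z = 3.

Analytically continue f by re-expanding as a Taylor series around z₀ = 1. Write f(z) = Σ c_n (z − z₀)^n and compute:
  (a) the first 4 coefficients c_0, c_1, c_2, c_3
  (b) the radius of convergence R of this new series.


Let w = z − z₀, so z = z₀ + w.
Then 3 − z = 3 − (z₀ + w) = (3 − z₀) − w = 2 − w.
f(z) = 1/(2 − w)^3 = (1/(2)^3) · (1 − w/(2))^{−3}.
By the binomial series (1−u)^{−3} = Σ_{n≥0} C(n+2, 2) u^n for |u|<1, with u = w/(2):
  c_n = C(n+2, 2) / (2)^(n+3).
  c_0 = 1/(2)^3 = 1/8.
  c_1 = 3/(2)^4 = 3/16.
  c_2 = 6/(2)^5 = 3/16.
  c_3 = 10/(2)^6 = 5/32.
The series is valid for |w/d| < 1, i.e. |z − z₀| < |d|.
Radius of convergence: R = |3 − z₀| = |2| = 2 (distance from z₀ to the singularity z = 3).

c_0 = 1/8, c_1 = 3/16, c_2 = 3/16, c_3 = 5/32; R = 2.


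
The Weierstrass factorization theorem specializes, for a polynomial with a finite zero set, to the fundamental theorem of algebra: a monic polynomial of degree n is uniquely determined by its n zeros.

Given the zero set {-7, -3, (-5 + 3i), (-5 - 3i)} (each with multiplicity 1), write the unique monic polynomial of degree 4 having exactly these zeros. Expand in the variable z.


The polynomial is p(z) = ∏_{α ∈ S} (z − α), where S = {-7, -3, (-5 + 3i), (-5 - 3i)}.
Expanding the product yields: p(z) = z^4 + 20·z^3 + 155·z^2 + 550·z + 714.
Note conjugate pairs combine to real quadratics: (z − (-5+3i))(z − (-5−3i)) = z² + 10z + 34.
The resulting polynomial has degree 4 and real coefficients as required.

p(z) = z^4 + 20·z^3 + 155·z^2 + 550·z + 714.


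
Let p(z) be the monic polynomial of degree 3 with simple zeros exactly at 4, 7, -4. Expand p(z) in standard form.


The polynomial is p(z) = ∏_{α ∈ S} (z − α), where S = {4, 7, -4}.
Expanding the product yields: p(z) = z^3 -7·z^2 -16·z + 112.
The resulting polynomial has degree 3 and real coefficients as required.

p(z) = z^3 -7·z^2 -16·z + 112.


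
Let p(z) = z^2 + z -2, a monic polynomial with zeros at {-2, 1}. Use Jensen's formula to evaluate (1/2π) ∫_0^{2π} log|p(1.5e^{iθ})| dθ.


Zeros: -2, 1; r = 1.5.
Inside |z| < r: 1. Outside (|z| ≥ r): -2.
p(0) = -2, so log|p(0)| = log(2) = 0.6931.
Apply Jensen: I(r) = log|p(0)| + Σ_k log(r/|z_k|), summed over zeros inside |z| < r.
  log(r/|z_k|) for z_k = 1: log(1.5/1) = 0.4055
  Outside zeros (-2) contribute nothing to the Jensen sum.
Sum over inside zeros: 0.4055.
I(r) = log|p(0)| + (inside sum) = 0.6931 + 0.4055 = 1.0986.
Note: since some zeros are outside |z| ≤ r, the simplified n·log(r) form does NOT apply — only the inside zeros contribute.

I(r) ≈ 1.0986.


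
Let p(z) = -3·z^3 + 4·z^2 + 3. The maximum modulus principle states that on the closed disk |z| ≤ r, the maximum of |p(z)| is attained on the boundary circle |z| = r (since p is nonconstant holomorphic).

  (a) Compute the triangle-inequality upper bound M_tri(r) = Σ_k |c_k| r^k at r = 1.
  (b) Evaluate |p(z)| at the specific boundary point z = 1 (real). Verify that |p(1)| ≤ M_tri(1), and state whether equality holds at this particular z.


Coefficients: c_0 = 3, c_1 = 0, c_2 = 4, c_3 = -3. Radius r = 1.
Part (a). Triangle bound: M_tri(r) = Σ_k |c_k| r^k
  = |3|·1^0 + |0|·1^1 + |4|·1^2 + |-3|·1^3
  = 3 + 0 + 4 + 3 = 10.
This bounds M(r) := max_{|z|=r} |p(z)| from above; equality holds iff all terms c_k z^k can be made to align in phase at a single z on |z|=r.
Part (b). At z = 1 (real, on the circle |z| = r):
  p(1) = (3)·1^0 + (0)·1^1 + (4)·1^2 + (-3)·1^3 = 4.
  |p(1)| = 4.
Check: |p(1)| = 4 ≤ 10 = M_tri(1). ✓ Equality does not hold at z = 1 (the coefficients have mixed signs, so the terms do not all align in phase there).

M_tri(1) = 10; |p(1)| = 4; equality at z=1: no.


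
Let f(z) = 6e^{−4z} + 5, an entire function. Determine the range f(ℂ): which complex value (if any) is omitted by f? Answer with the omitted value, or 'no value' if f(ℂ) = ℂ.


Little Picard bounds the complement of f(ℂ) to at most one point.
e^{−4z} is never zero on ℂ, so 6·e^{−4z} takes every value in ℂ ∖ {0}. Adding 5 shifts the range to ℂ ∖ {5}. Thus f omits exactly the value 5.

Omitted value: 5.


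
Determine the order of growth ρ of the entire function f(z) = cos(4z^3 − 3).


Write cos(w) = (e^{iw} ± e^{−iw})/(2 or 2i), so |cos(w)| ≤ e^{|w|}. With w = 4z^3 − 3, |w| ≤ 4r^3 + 3 on |z|=r, giving M(r) ≤ e^{4r^3 + 3} and ρ ≤ 3. For the lower bound, choose z on |z|=r with 4z^3 purely imaginary of modulus 4r^3; then |cos(4z^3 − 3)| grows like e^{4r^3}/2, so ρ ≥ 3. Hence ρ = 3.
Therefore ρ = 3.

Order ρ = 3.


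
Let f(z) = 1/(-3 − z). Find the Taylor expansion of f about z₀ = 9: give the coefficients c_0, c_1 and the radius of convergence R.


Let w = z − z₀, so z = z₀ + w.
Then -3 − z = -3 − (z₀ + w) = (-3 − z₀) − w = -12 − w.
f(z) = 1/(-12 − w) = (1/(-12)) · 1/(1 − w/(-12)) = Σ_{n≥0} w^n / (-12)^(n+1).
So c_n = 1/(-12)^(n+1):
  c_0 = 1/(-12)^1 = -1/12.
  c_1 = 1/(-12)^2 = 1/144.
The series is valid for |w/d| < 1, i.e. |z − z₀| < |d|.
Radius of convergence: R = |-3 − z₀| = |-12| = 12 (distance from z₀ to the singularity z = -3).

c_0 = -1/12, c_1 = 1/144; R = 12.


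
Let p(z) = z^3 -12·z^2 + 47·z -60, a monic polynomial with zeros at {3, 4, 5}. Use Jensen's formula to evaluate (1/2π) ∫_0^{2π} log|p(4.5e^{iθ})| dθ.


Zeros: 3, 4, 5; r = 4.5.
Inside |z| < r: 3, 4. Outside (|z| ≥ r): 5.
p(0) = -60, so log|p(0)| = log(60) = 4.0943.
Apply Jensen: I(r) = log|p(0)| + Σ_k log(r/|z_k|), summed over zeros inside |z| < r.
  log(r/|z_k|) for z_k = 3: log(4.5/3) = 0.4055
  log(r/|z_k|) for z_k = 4: log(4.5/4) = 0.1178
  Outside zeros (5) contribute nothing to the Jensen sum.
Sum over inside zeros: 0.5232.
I(r) = log|p(0)| + (inside sum) = 4.0943 + 0.5232 = 4.6176.
Note: since some zeros are outside |z| ≤ r, the simplified n·log(r) form does NOT apply — only the inside zeros contribute.

I(r) ≈ 4.6176.


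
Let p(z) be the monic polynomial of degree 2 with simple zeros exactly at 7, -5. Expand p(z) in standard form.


The polynomial is p(z) = ∏_{α ∈ S} (z − α), where S = {7, -5}.
Expanding the product yields: p(z) = z^2 -2·z -35.
The resulting polynomial has degree 2 and real coefficients as required.

p(z) = z^2 -2·z -35.


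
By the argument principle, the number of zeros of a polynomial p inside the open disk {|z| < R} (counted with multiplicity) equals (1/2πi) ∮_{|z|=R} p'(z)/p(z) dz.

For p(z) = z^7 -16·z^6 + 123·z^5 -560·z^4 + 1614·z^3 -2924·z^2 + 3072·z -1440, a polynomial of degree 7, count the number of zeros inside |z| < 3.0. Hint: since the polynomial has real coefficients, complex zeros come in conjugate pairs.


The zeros of p are: (2 + 2i), (2 - 2i), (3 + 3i), (3 - 3i), 2, (2 + 1i), (2 - 1i).
Their magnitudes are: 2.828, 2.828, 4.243, 4.243, 2, 2.236, 2.236.
Zeros with |z| < R = 3.0: (2 + 2i), (2 - 2i), 2, (2 + 1i), (2 - 1i).
Count = 5.
By the argument principle, (1/2πi) ∮_{|z|=R} p'(z)/p(z) dz equals exactly this count.

Number of zeros inside |z| < 3.0: 5.


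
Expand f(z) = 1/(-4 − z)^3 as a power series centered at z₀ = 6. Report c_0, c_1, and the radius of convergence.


Let w = z − z₀, so z = z₀ + w.
Then -4 − z = -4 − (z₀ + w) = (-4 − z₀) − w = -10 − w.
f(z) = 1/(-10 − w)^3 = (1/(-10)^3) · (1 − w/(-10))^{−3}.
By the binomial series (1−u)^{−3} = Σ_{n≥0} C(n+2, 2) u^n for |u|<1, with u = w/(-10):
  c_n = C(n+2, 2) / (-10)^(n+3).
  c_0 = 1/(-10)^3 = -1/1000.
  c_1 = 3/(-10)^4 = 3/10000.
The series is valid for |w/d| < 1, i.e. |z − z₀| < |d|.
Radius of convergence: R = |-4 − z₀| = |-10| = 10 (distance from z₀ to the singularity z = -4).

c_0 = -1/1000, c_1 = 3/10000; R = 10.


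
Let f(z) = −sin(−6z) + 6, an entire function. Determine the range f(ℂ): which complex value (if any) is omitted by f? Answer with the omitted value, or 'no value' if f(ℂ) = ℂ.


Little Picard bounds the complement of f(ℂ) to at most one point.
sin is entire and surjective onto ℂ: for every w ∈ ℂ, sin(ζ) = w has a solution ζ ∈ ℂ (e.g., via the complex inverse arcsin). With ζ = −6z this gives z = ζ/(-6). Then -1·sin(−6z) takes every value in -1·ℂ = ℂ, and adding 6 is a bijection of ℂ. So f is surjective and omits no value. (Note: only on the real line is sin bounded by [−1, 1].)

Omitted value: no value.
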